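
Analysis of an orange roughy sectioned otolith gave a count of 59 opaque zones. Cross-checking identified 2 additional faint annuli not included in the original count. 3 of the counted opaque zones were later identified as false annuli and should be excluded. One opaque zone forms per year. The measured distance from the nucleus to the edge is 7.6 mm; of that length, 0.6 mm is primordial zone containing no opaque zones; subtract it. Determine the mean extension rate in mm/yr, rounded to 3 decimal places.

0.121 mm/yr

Correcting the raw count gives 59 − 3 + 2 = 58 true opaque zones.
Removing the 0.6 mm offcut leaves 7.6 − 0.6 = 7.0 mm.
Extension rate ≈ 7.0 / 58 = 0.121 mm/yr.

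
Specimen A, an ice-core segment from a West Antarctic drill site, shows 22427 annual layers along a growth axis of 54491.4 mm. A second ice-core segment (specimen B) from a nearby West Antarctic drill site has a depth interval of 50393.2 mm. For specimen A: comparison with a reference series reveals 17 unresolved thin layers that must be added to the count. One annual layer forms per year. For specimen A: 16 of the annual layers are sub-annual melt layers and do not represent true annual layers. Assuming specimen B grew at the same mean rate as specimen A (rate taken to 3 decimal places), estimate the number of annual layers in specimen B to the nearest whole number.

Specimen A: after corrections the count is 22427 − 16 + 17 = 22428 annual layers.
A: Mean rate = 54491.4 mm / 22428 years ≈ 2.430 mm/yr.
For B, 50393.2 / 2.430 = 20737.94 years ≈ 20738 annual layers.

20738 annual layers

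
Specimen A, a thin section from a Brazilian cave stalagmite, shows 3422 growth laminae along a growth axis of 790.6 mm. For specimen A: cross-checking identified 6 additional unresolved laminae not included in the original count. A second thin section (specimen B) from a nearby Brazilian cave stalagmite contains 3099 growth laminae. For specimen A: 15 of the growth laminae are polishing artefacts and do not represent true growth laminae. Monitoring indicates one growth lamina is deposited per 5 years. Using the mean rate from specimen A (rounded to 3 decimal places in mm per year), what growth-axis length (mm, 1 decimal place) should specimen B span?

Specimen A: after corrections the count is 3422 − 15 + 6 = 3413 growth laminae.
Specimen A: multiplying by 5 years per growth lamina: 3413 × 5 = 17065 years.
A: Mean rate = 790.6 mm / 17065 years ≈ 0.046 mm per year.
Specimen B: at 5 years per growth lamina, 3099 × 5 = 15495 years. For B, 0.046 mm/year × 15495 years = 712.8 mm.

712.8 mm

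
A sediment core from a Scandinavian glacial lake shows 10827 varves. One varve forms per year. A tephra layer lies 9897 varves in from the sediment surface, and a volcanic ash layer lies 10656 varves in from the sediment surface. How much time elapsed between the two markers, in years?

10656 − 9897 = 759 varves lie between the two events.
One varve per year makes the interval 759 years.

759 yr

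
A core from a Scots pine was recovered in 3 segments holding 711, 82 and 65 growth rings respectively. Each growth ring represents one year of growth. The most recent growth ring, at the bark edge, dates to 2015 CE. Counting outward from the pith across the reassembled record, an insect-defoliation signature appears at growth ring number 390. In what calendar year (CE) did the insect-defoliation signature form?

1547 CE

Total growth rings = 711 + 82 + 65 = 858.
The insect-defoliation signature sits at growth ring 390 from the pith, so 858 − 390 = 468 growth rings formed after it.
The growth ring at the bark edge is 2015 CE, so the insect-defoliation signature dates to 2015 − 468 = 1547 CE.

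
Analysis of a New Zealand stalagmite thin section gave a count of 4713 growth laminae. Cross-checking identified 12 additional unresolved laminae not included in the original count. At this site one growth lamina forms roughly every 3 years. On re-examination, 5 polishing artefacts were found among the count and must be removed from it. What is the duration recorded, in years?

After corrections the count is 4713 − 5 + 12 = 4720 growth laminae.
4720 growth laminae at 3 years each span 4720 × 3 = 14160 years.

14160 years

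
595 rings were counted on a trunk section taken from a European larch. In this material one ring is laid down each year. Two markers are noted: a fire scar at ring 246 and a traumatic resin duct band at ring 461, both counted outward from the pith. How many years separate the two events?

215 yr

461 − 246 = 215 rings lie between the two events.
One ring per year makes the interval 215 years.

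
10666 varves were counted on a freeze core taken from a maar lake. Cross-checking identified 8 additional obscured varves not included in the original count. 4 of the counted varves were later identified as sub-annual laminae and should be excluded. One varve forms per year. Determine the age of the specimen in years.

Adjusted count: 10666 − 4 + 8 = 10670 varves.
With a one-to-one varve periodicity this is 10670 years.

10670 yr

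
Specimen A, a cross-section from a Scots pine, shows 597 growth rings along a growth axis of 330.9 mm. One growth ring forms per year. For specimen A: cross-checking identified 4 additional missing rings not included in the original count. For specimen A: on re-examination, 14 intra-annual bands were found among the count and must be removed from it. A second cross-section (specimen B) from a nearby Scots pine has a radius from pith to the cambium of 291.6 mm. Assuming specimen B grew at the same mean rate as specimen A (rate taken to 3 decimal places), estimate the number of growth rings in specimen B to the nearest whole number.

Specimen A: after corrections the count is 597 − 14 + 4 = 587 growth rings.
A: 330.9 mm over 587 years gives 330.9 / 587 ≈ 0.564 mm/year.
For B, 291.6 / 0.564 = 517.02 years ≈ 517 growth rings.

517 growth rings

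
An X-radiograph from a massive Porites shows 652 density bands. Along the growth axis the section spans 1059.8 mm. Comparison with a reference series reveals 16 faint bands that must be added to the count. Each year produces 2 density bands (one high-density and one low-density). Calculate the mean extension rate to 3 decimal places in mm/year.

True density band count = 652 + 16 = 668.
668 density bands at 2 per year is 668 / 2 = 334 years.
Extension rate ≈ 1059.8 / 334 = 3.173 mm/year.

3.173 mm/year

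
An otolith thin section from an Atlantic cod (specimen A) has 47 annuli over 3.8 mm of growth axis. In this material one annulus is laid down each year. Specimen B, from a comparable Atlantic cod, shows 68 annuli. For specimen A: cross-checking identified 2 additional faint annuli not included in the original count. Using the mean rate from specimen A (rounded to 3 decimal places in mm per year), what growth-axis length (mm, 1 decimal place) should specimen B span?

5.3 mm

Specimen A: correcting the raw count gives 47 + 2 = 49 true annuli.
A: Mean rate = 3.8 mm / 49 years ≈ 0.078 mm/yr.
For B, 0.078 mm/year × 68 years = 5.3 mm.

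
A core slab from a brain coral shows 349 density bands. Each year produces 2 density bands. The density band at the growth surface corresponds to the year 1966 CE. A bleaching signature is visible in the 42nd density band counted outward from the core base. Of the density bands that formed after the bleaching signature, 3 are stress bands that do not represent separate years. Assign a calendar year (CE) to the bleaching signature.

1814 CE

The bleaching signature sits at density band 42 from the core base, so 349 − 42 = 307 density bands formed after it.
Excluding 3 false density bands: 307 − 3 = 304.
With 2 density bands per year, 304 / 2 = 152 years.
1966 − 152 = 1814 CE.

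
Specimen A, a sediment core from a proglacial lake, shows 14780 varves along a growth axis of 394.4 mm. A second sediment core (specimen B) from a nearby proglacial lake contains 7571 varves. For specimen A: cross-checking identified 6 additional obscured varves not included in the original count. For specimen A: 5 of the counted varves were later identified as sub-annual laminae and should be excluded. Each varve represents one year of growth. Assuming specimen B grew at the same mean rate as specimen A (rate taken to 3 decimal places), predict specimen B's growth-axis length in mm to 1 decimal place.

204.4 mm

Specimen A: adjusted count: 14780 − 5 + 6 = 14781 varves.
A: 394.4 mm over 14781 years gives 394.4 / 14781 ≈ 0.027 mm per year.
B's length ≈ 0.027 × 7571 = 204.4 mm.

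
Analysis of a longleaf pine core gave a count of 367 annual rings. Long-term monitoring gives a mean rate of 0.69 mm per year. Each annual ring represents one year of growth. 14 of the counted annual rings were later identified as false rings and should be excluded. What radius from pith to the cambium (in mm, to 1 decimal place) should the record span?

After corrections the count is 367 − 14 = 353 annual rings.
Length ≈ 0.69 × 353 = 243.6 mm.

243.6 mm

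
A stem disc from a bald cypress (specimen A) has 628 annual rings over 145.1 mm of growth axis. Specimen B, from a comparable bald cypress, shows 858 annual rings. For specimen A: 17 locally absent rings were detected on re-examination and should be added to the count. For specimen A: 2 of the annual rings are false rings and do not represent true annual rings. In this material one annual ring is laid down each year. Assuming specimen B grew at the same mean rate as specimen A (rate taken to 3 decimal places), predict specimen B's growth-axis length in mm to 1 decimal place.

Specimen A: true annual ring count = 628 − 2 + 17 = 643.
A: 145.1 mm over 643 years gives 145.1 / 643 ≈ 0.226 mm/year.
Length of B = 0.226 × 858 = 193.9 mm.

193.9 mm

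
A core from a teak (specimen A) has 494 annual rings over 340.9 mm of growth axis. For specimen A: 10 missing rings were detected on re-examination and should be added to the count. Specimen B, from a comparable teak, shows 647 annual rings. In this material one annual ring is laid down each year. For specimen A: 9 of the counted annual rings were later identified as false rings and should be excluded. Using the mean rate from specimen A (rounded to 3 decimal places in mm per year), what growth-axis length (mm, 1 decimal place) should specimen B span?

Specimen A: after corrections the count is 494 − 9 + 10 = 495 annual rings.
A: Mean rate = 340.9 mm / 495 years ≈ 0.689 mm per year.
B's length ≈ 0.689 × 647 = 445.8 mm.

445.8 mm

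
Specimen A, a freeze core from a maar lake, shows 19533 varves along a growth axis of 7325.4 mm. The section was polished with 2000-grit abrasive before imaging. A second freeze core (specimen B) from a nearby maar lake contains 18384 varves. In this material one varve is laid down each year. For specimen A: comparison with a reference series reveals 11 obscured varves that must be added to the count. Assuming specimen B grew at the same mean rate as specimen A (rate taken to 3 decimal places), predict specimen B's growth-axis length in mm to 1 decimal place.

6894.0 mm

Specimen A: true varve count = 19533 + 11 = 19544.
A: 7325.4 mm over 19544 years gives 7325.4 / 19544 ≈ 0.375 mm/year.
For B, 0.375 mm/year × 18384 years = 6894.0 mm.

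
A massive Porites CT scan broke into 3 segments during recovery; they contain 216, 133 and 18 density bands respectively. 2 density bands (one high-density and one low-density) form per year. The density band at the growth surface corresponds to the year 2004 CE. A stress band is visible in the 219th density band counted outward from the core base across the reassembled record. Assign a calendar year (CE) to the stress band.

Total density bands = 216 + 133 + 18 = 367.
Between density band 219 and the growth surface there are 367 − 219 = 148 density bands.
With 2 density bands per year, 148 / 2 = 74 years.
2004 − 74 = 1930 CE.

1930 CE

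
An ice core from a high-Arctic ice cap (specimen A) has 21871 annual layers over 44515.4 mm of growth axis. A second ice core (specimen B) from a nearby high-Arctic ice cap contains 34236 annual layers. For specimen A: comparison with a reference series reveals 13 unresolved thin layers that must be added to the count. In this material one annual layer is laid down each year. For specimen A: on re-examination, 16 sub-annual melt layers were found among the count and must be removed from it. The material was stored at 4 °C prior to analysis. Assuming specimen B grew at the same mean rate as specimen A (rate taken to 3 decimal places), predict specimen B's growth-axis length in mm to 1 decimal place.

69704.5 mm

Specimen A: correcting the raw count gives 21871 − 16 + 13 = 21868 true annual layers.
A: Extension rate ≈ 44515.4 / 21868 = 2.036 mm per year.
Length of B = 2.036 × 34236 = 69704.5 mm.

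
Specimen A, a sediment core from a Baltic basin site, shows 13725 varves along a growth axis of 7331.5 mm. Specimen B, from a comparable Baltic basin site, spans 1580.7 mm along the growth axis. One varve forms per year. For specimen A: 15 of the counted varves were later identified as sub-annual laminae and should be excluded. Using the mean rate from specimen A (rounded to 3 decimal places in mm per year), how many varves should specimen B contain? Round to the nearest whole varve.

2955 varves

Specimen A: adjusted count: 13725 − 15 = 13710 varves.
A: Mean rate = 7331.5 mm / 13710 years ≈ 0.535 mm per year.
Specimen B: 1580.7 mm / 0.535 mm per year = 2954.58 years ≈ 2955 varves.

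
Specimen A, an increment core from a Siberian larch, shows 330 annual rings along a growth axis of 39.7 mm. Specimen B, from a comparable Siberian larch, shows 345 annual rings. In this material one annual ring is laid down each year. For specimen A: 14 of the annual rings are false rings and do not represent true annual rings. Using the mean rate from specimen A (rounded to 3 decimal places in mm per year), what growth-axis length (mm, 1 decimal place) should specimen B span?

43.5 mm

Specimen A: true annual ring count = 330 − 14 = 316.
A: Mean rate = 39.7 mm / 316 years ≈ 0.126 mm/year.
Length of B = 0.126 × 345 = 43.5 mm.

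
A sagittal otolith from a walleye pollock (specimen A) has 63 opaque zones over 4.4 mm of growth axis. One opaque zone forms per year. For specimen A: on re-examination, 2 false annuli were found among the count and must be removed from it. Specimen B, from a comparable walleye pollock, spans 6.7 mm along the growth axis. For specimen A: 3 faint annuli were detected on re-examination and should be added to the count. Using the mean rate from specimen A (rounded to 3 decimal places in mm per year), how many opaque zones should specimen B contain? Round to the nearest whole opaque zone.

Specimen A: adjusted count: 63 − 2 + 3 = 64 opaque zones.
A: Mean rate = 4.4 mm / 64 years ≈ 0.069 mm/yr.
Specimen B: 6.7 mm / 0.069 mm per year = 97.10 years ≈ 97 opaque zones.

97 opaque zones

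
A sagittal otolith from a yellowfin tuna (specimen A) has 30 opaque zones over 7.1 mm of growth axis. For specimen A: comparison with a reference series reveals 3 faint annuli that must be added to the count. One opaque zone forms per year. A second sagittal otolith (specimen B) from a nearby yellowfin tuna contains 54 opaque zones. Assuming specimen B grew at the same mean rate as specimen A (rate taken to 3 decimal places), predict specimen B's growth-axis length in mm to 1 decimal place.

11.6 mm

Specimen A: after corrections the count is 30 + 3 = 33 opaque zones.
A: Mean rate = 7.1 mm / 33 years ≈ 0.215 mm/year.
For B, 0.215 mm/year × 54 years = 11.6 mm.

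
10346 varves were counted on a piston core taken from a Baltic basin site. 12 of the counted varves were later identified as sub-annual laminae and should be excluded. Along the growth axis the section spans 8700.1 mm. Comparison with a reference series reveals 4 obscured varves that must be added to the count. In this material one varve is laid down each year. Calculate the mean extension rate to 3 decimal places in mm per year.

0.842 mm per year

Correcting the raw count gives 10346 − 12 + 4 = 10338 true varves.
8700.1 mm over 10338 years gives 8700.1 / 10338 ≈ 0.842 mm per year.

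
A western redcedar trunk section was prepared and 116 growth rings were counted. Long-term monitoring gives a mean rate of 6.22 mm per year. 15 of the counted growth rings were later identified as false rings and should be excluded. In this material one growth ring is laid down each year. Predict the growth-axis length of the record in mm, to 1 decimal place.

After corrections the count is 116 − 15 = 101 growth rings.
Predicted length = 6.22 mm/year × 101 years = 628.2 mm.

628.2 mm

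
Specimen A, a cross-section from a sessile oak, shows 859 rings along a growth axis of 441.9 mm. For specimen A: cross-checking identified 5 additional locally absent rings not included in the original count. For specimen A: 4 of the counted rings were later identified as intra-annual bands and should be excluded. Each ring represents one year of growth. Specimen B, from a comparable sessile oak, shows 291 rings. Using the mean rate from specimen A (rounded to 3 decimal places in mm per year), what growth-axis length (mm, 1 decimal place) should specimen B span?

Specimen A: correcting the raw count gives 859 − 4 + 5 = 860 true rings.
A: Mean rate = 441.9 mm / 860 years ≈ 0.514 mm/year.
B's length ≈ 0.514 × 291 = 149.6 mm.

149.6 mm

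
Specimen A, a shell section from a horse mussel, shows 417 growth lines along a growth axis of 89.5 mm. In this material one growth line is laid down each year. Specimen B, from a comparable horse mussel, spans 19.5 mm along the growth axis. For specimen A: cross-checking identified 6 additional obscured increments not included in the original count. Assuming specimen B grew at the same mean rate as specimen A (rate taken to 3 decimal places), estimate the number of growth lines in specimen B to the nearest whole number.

92 growth lines

Specimen A: true growth line count = 417 + 6 = 423.
A: 89.5 mm over 423 years gives 89.5 / 423 ≈ 0.212 mm/yr.
For B, 19.5 / 0.212 = 91.98 years ≈ 92 growth lines.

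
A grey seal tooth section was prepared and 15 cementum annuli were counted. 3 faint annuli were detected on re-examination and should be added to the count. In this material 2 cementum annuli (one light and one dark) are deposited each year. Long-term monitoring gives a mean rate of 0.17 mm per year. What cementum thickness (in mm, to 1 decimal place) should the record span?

1.5 mm

True cementum annulus count = 15 + 3 = 18.
With 2 cementum annuli per year, 18 / 2 = 9 years.
9 years at 0.17 mm/year gives 0.17 × 9 = 1.5 mm.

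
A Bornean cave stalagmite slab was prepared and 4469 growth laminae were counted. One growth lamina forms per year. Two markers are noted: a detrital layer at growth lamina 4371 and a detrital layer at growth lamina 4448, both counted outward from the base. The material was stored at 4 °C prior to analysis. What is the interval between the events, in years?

77 years

4448 − 4371 = 77 growth laminae lie between the two events.
At one growth lamina per year, 77 years elapsed between them.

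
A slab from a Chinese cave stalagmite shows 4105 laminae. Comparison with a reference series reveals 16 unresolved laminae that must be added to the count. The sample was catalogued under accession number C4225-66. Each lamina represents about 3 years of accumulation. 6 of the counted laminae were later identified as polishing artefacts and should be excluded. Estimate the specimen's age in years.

12345 years

Correcting the raw count gives 4105 − 6 + 16 = 4115 true laminae.
4115 laminae at 3 years each span 4115 × 3 = 12345 years.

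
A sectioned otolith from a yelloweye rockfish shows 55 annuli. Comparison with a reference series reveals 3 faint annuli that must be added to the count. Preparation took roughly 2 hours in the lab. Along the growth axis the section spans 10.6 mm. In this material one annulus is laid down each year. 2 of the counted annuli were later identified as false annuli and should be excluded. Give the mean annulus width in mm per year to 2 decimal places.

0.19 mm per year

Adjusted count: 55 − 2 + 3 = 56 annuli.
Mean rate = 10.6 mm / 56 years ≈ 0.19 mm per year.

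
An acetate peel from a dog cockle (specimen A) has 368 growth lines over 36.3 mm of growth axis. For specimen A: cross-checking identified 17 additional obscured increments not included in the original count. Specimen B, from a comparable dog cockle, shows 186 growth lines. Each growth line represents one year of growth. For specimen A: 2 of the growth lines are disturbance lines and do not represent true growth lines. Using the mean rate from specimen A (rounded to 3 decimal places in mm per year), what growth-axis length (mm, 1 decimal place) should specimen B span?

17.7 mm

Specimen A: correcting the raw count gives 368 − 2 + 17 = 383 true growth lines.
A: Extension rate ≈ 36.3 / 383 = 0.095 mm/yr.
B's length ≈ 0.095 × 186 = 17.7 mm.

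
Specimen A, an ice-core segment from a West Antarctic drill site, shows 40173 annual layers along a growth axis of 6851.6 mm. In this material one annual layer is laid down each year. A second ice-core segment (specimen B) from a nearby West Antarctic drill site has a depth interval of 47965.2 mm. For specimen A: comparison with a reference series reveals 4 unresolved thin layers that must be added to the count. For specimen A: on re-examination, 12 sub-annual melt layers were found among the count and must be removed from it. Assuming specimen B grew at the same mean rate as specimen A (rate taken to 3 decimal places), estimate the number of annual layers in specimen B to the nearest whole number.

Specimen A: after corrections the count is 40173 − 12 + 4 = 40165 annual layers.
A: 6851.6 mm over 40165 years gives 6851.6 / 40165 ≈ 0.171 mm per year.
For B, 47965.2 / 0.171 = 280498.25 years ≈ 280498 annual layers.

280498 annual layers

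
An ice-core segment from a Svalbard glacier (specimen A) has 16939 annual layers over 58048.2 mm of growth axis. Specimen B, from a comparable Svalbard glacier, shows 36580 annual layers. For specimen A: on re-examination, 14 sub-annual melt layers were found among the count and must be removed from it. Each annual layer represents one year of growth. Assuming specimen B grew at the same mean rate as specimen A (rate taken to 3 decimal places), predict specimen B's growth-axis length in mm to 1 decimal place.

125469.4 mm

Specimen A: correcting the raw count gives 16939 − 14 = 16925 true annual layers.
A: Mean rate = 58048.2 mm / 16925 years ≈ 3.430 mm/yr.
B's length ≈ 3.430 × 36580 = 125469.4 mm.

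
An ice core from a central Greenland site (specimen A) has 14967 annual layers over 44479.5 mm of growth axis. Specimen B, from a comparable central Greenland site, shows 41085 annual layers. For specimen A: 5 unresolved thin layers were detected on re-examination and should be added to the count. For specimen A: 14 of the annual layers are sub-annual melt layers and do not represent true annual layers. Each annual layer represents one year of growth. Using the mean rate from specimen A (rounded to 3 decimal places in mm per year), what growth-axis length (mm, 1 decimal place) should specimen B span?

Specimen A: true annual layer count = 14967 − 14 + 5 = 14958.
A: 44479.5 mm over 14958 years gives 44479.5 / 14958 ≈ 2.974 mm per year.
For B, 2.974 mm/year × 41085 years = 122186.8 mm.

122186.8 mm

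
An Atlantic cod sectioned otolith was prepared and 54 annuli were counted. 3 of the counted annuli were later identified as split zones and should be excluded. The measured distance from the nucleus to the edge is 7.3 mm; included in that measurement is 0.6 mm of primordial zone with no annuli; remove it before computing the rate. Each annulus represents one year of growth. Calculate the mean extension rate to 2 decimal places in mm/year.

Adjusted count: 54 − 3 = 51 annuli.
Removing the 0.6 mm offcut leaves 7.3 − 0.6 = 6.7 mm.
Mean rate = 6.7 mm / 51 years ≈ 0.13 mm/year.

0.13 mm/year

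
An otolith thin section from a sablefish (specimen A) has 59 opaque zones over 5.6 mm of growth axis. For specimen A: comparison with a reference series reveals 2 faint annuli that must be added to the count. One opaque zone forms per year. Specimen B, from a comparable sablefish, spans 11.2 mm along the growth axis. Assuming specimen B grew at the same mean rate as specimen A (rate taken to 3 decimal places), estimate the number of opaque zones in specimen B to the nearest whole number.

122 opaque zones

Specimen A: after corrections the count is 59 + 2 = 61 opaque zones.
A: Extension rate ≈ 5.6 / 61 = 0.092 mm/yr.
Specimen B: 11.2 mm / 0.092 mm per year = 121.74 years ≈ 122 opaque zones.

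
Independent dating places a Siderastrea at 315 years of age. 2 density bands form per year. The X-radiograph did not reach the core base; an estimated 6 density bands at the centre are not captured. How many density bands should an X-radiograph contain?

624 density bands

Expected density bands: 315 × 2 = 630.
Subtracting the 6 density bands not captured gives 630 − 6 = 624 density bands in the record.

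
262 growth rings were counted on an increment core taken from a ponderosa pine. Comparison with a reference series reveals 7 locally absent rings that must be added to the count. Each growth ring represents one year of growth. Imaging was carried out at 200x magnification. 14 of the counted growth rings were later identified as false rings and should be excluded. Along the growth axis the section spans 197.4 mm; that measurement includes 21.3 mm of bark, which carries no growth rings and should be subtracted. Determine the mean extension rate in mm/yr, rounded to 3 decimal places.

Correcting the raw count gives 262 − 14 + 7 = 255 true growth rings.
The growth record spans 197.4 − 21.3 = 176.1 mm.
Extension rate ≈ 176.1 / 255 = 0.691 mm/yr.

0.691 mm/yr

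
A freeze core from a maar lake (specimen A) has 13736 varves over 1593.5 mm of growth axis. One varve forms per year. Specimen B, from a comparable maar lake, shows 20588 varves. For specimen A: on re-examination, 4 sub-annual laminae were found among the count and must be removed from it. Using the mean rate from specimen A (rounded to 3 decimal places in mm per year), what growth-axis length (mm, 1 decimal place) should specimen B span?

2388.2 mm

Specimen A: after corrections the count is 13736 − 4 = 13732 varves.
A: Extension rate ≈ 1593.5 / 13732 = 0.116 mm per year.
For B, 0.116 mm/year × 20588 years = 2388.2 mm.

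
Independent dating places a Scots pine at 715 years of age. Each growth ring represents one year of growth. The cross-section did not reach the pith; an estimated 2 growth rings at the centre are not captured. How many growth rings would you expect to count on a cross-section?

At one growth ring per year, 715 years correspond to 715 growth rings.
Less the 2 uncaptured growth rings: 715 − 2 = 713.

713 growth rings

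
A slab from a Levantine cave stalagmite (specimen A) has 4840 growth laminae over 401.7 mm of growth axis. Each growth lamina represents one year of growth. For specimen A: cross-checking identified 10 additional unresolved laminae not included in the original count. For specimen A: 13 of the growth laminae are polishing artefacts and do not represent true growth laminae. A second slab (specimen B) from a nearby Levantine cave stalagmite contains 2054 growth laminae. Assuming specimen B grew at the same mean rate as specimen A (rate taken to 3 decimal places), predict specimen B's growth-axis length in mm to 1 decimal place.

170.5 mm

Specimen A: correcting the raw count gives 4840 − 13 + 10 = 4837 true growth laminae.
A: Mean rate = 401.7 mm / 4837 years ≈ 0.083 mm per year.
Length of B = 0.083 × 2054 = 170.5 mm.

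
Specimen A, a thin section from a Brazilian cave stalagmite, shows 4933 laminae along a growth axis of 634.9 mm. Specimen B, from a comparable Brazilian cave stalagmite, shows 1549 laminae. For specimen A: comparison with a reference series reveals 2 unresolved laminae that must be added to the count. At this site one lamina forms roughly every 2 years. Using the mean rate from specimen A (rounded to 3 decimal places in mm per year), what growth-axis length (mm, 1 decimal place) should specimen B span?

Specimen A: true lamina count = 4933 + 2 = 4935.
Specimen A: 4935 laminae at 2 years each span 4935 × 2 = 9870 years.
A: Mean rate = 634.9 mm / 9870 years ≈ 0.064 mm/year.
Specimen B: multiplying by 2 years per lamina: 1549 × 2 = 3098 years. For B, 0.064 mm/year × 3098 years = 198.3 mm.

198.3 mm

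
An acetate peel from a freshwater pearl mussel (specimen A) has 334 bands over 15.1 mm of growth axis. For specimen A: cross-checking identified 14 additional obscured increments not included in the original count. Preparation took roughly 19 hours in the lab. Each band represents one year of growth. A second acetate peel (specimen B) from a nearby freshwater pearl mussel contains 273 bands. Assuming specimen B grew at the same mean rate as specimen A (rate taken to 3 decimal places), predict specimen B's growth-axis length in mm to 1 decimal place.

11.7 mm

Specimen A: adjusted count: 334 + 14 = 348 bands.
A: 15.1 mm over 348 years gives 15.1 / 348 ≈ 0.043 mm/year.
B's length ≈ 0.043 × 273 = 11.7 mm.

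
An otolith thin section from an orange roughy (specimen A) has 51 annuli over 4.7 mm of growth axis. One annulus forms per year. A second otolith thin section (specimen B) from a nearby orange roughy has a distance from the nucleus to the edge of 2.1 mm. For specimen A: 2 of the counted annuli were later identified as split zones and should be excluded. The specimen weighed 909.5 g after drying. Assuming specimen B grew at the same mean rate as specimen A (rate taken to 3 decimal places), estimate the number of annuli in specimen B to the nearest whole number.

22 annuli

Specimen A: adjusted count: 51 − 2 = 49 annuli.
A: Extension rate ≈ 4.7 / 49 = 0.096 mm/year.
For B, 2.1 / 0.096 = 21.88 years ≈ 22 annuli.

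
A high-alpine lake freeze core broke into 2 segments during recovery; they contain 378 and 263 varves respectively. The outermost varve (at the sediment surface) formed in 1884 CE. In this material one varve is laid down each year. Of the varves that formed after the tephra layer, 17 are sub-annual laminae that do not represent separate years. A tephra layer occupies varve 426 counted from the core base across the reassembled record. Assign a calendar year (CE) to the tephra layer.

1686 CE

Total varves = 378 + 263 = 641.
Between varve 426 and the sediment surface there are 641 − 426 = 215 varves.
215 − 17 false = 198 true varves after the tephra layer.
Counting back 198 years from 1884 CE places the tephra layer in 1884 − 198 = 1686 CE.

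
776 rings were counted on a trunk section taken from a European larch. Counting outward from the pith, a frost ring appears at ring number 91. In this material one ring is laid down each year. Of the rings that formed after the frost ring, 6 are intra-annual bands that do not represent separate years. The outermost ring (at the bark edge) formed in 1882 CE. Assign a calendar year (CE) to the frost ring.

1203 CE

776 − 91 = 685 rings lie beyond the frost ring toward the bark edge.
Excluding 6 false rings: 685 − 6 = 679.
Counting back 679 years from 1882 CE places the frost ring in 1882 − 679 = 1203 CE.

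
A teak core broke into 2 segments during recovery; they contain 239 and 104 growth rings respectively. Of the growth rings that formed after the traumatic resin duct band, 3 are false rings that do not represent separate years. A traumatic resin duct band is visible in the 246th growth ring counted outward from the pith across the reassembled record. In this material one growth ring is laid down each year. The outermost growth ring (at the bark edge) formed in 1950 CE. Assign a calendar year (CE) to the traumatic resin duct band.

1856 CE

Total growth rings = 239 + 104 = 343.
343 − 246 = 97 growth rings lie beyond the traumatic resin duct band toward the bark edge.
97 − 3 false = 94 true growth rings after the traumatic resin duct band.
1950 − 94 = 1856 CE.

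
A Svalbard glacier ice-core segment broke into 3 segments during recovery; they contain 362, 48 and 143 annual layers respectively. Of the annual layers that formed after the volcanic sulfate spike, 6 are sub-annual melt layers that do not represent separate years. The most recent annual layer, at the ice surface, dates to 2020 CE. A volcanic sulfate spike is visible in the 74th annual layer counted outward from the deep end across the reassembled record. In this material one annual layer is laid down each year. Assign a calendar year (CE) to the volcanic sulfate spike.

Total annual layers = 362 + 48 + 143 = 553.
Between annual layer 74 and the ice surface there are 553 − 74 = 479 annual layers.
Removing the 6 false annual layers leaves 479 − 6 = 473 true annual layers beyond the volcanic sulfate spike.
2020 − 473 = 1547 CE.

1547 CE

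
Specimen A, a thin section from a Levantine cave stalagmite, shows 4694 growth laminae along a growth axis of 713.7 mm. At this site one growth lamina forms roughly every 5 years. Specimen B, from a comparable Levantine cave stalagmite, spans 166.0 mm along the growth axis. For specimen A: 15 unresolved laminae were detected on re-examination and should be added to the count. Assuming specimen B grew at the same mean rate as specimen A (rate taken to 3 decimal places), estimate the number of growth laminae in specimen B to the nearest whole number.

Specimen A: after corrections the count is 4694 + 15 = 4709 growth laminae.
Specimen A: at 5 years per growth lamina, 4709 × 5 = 23545 years.
A: 713.7 mm over 23545 years gives 713.7 / 23545 ≈ 0.030 mm per year.
Specimen B: 166.0 mm / 0.030 mm per year = 5533.33 years; at 5 years per growth lamina that is 5533.33 / 5 ≈ 1107 growth laminae.

1107 growth laminae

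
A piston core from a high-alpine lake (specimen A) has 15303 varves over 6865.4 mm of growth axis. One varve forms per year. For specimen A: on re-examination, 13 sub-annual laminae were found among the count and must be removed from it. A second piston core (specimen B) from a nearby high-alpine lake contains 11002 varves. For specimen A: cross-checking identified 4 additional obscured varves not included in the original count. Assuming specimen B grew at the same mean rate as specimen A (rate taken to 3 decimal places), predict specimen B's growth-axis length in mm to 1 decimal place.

4939.9 mm

Specimen A: adjusted count: 15303 − 13 + 4 = 15294 varves.
A: 6865.4 mm over 15294 years gives 6865.4 / 15294 ≈ 0.449 mm per year.
Length of B = 0.449 × 11002 = 4939.9 mm.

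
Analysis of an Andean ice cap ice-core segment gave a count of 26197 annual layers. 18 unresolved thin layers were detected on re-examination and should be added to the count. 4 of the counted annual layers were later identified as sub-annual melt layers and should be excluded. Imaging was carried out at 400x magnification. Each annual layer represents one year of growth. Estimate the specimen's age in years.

26211 yr

True annual layer count = 26197 − 4 + 18 = 26211.
One annual layer per year makes the duration 26211 years.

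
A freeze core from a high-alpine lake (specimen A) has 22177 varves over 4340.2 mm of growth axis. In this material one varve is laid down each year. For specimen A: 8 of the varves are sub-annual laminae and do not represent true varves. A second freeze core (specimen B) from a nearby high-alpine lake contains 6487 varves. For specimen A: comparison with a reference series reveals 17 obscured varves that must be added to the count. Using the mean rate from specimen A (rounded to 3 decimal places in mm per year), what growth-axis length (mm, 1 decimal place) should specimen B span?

Specimen A: true varve count = 22177 − 8 + 17 = 22186.
A: 4340.2 mm over 22186 years gives 4340.2 / 22186 ≈ 0.196 mm/yr.
B's length ≈ 0.196 × 6487 = 1271.5 mm.

1271.5 mm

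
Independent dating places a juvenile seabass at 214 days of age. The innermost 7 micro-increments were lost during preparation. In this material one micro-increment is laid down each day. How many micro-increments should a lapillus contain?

207 micro-increments

One micro-increment per day gives 214 micro-increments over 214 days.
Less the 7 uncaptured micro-increments: 214 − 7 = 207.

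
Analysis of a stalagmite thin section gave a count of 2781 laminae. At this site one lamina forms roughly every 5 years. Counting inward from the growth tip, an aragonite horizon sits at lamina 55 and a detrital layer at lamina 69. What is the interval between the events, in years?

70 years

Separation: 69 − 55 = 14 laminae.
14 laminae at 5 years each span 14 × 5 = 70 years.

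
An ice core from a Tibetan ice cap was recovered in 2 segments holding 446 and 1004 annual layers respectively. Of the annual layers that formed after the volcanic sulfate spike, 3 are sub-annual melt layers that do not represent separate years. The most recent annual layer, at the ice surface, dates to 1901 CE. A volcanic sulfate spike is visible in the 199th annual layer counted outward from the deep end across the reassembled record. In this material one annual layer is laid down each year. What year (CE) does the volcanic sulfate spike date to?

653 CE

Total annual layers = 446 + 1004 = 1450.
Between annual layer 199 and the ice surface there are 1450 − 199 = 1251 annual layers.
1251 − 3 false = 1248 true annual layers after the volcanic sulfate spike.
Counting back 1248 years from 1901 CE places the volcanic sulfate spike in 1901 − 1248 = 653 CE.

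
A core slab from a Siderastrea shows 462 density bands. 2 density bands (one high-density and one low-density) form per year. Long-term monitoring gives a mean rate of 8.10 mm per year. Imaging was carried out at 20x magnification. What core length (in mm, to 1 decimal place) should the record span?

1871.1 mm

Dividing by 2 density bands per year: 462 / 2 = 231 years.
Predicted length = 8.10 mm/year × 231 years = 1871.1 mm.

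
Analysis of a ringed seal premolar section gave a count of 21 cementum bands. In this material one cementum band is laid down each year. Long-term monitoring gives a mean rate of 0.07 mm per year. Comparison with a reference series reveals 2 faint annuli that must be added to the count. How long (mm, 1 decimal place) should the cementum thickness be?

1.6 mm

After corrections the count is 21 + 2 = 23 cementum bands.
Predicted length = 0.07 mm/year × 23 years = 1.6 mm.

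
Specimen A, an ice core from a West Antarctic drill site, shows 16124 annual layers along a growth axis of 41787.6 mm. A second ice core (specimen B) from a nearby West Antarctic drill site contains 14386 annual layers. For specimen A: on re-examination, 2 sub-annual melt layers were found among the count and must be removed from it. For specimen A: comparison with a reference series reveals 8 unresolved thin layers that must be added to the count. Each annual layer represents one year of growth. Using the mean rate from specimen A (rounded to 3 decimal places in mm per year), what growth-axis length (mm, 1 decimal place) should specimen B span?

Specimen A: after corrections the count is 16124 − 2 + 8 = 16130 annual layers.
A: 41787.6 mm over 16130 years gives 41787.6 / 16130 ≈ 2.591 mm per year.
B's length ≈ 2.591 × 14386 = 37274.1 mm.

37274.1 mm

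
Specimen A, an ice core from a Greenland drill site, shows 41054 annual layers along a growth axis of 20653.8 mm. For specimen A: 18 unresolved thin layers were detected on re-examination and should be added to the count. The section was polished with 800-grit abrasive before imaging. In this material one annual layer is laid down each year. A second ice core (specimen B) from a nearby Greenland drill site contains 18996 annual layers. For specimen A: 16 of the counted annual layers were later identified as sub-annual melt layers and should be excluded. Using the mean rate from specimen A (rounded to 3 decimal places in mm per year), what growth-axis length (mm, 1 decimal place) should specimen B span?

Specimen A: after corrections the count is 41054 − 16 + 18 = 41056 annual layers.
A: Extension rate ≈ 20653.8 / 41056 = 0.503 mm/year.
Length of B = 0.503 × 18996 = 9555.0 mm.

9555.0 mm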